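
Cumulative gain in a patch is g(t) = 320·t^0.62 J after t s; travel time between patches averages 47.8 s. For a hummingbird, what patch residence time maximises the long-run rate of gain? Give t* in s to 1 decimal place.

Optimal t* satisfies g'(t*) = g(t*)/(T + t*).
g'(t) = 0.62·320·t^-0.38. Setting 0.62·320·t^-0.38 = 320·t^0.62/(47.8+t) gives 0.62(47.8+t) = t, so 0.38·t = 0.62×47.8.
t* = 0.62×47.8/0.38 = 77.99 s.

78.0 s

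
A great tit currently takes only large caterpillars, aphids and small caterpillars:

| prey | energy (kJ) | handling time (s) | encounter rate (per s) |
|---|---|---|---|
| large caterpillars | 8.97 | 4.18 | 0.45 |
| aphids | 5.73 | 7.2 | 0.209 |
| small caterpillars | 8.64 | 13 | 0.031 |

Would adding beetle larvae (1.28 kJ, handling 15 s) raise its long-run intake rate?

Current rate: (0.45×8.97 + 0.209×5.73 + 0.031×8.64)/(1 + 0.45×4.18 + 0.209×7.2 + 0.031×13) = 1.149 kJ/s.
beetle larvae: E/h = 1.28/15 = 0.08533 kJ/s.
0.08533 < 1.149, so adding beetle larvae would lower the average — exclude it.

No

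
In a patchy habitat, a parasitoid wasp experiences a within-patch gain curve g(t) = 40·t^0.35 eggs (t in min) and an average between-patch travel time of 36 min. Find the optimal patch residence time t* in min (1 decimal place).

By the marginal value theorem, leave when the instantaneous gain rate g'(t) equals the habitat-wide average g(t)/(T + t).
g'(t) = 0.35·40·t^-0.65. Setting 0.35·40·t^-0.65 = 40·t^0.35/(36+t) gives 0.35(36+t) = t, so 0.65·t = 0.35×36.
t* = 0.35×36/0.65 = 19.38 min.

19.4 min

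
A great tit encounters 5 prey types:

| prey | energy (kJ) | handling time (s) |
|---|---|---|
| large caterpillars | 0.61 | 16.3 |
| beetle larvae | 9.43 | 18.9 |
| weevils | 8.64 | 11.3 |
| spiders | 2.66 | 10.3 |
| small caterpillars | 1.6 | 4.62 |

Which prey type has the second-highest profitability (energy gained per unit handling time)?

Profitability E/h (kJ/s): large caterpillars = 0.61/16.3 = 0.0374, beetle larvae = 9.43/18.9 = 0.499, weevils = 8.64/11.3 = 0.765, spiders = 2.66/10.3 = 0.258, small caterpillars = 1.6/4.62 = 0.346.
Ranked: weevils > beetle larvae > small caterpillars > spiders > large caterpillars.

beetle larvae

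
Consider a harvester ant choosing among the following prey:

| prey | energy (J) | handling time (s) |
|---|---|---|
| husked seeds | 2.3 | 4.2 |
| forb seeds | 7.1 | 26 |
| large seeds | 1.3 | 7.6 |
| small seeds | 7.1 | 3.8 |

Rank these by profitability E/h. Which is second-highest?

Profitability E/h (J/s): husked seeds = 2.3/4.2 = 0.548, forb seeds = 7.1/26 = 0.273, large seeds = 1.3/7.6 = 0.171, small seeds = 7.1/3.8 = 1.87.
Ranked: small seeds > husked seeds > forb seeds > large seeds.

husked seeds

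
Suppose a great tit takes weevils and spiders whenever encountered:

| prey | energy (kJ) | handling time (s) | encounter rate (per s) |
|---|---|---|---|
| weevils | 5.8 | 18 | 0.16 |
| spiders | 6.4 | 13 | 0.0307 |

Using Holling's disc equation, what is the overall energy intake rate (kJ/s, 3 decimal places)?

0.263 kJ/s

R = (0.16×5.8 + 0.0307×6.4) / (1 + 0.16×18 + 0.0307×13) = 1.124/4.279 = 0.2628 kJ/s.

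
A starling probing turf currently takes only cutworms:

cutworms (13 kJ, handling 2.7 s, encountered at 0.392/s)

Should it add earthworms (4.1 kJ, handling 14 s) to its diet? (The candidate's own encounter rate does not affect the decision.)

No

Current rate: (0.392×13)/(1 + 0.392×2.7) = 2.476 kJ/s.
earthworms: E/h = 4.1/14 = 0.2929 kJ/s.
Since 0.2929 < R, time spent handling earthworms is better spent searching.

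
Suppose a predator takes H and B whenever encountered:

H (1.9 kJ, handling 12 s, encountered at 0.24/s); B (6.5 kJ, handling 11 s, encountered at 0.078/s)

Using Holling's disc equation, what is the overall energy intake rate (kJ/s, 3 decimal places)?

0.203 kJ/s

R = (0.24×1.9 + 0.078×6.5) / (1 + 0.24×12 + 0.078×11) = 0.963/4.738 = 0.2033 kJ/s.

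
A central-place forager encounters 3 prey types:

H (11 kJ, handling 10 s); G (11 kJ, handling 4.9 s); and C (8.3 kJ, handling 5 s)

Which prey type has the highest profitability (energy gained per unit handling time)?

G

Profitability E/h (kJ/s): H = 11/10 = 1.1, G = 11/4.9 = 2.24, C = 8.3/5 = 1.66.
Ranked: G > C > H.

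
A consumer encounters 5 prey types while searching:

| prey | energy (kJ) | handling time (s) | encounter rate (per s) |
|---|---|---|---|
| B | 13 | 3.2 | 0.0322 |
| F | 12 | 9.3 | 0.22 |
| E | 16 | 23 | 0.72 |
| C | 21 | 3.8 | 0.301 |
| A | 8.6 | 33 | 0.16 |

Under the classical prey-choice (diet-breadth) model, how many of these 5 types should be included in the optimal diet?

Rank by E/h (kJ/s): C 5.53, B 4.06, F 1.29, E 0.696, A 0.261. Include each in turn until the next type's E/h falls below the running intake rate.
Rate on top 1: 2.949. B: 4.06 > 2.949 → include.
Rate on top 2: 3. F: 1.29 < 3 → exclude; stop.
Optimal diet: C, B — 2 of 5 types.

2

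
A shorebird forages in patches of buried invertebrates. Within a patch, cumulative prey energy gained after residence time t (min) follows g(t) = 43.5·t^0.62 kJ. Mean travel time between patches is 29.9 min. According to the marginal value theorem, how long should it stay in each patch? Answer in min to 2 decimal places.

48.78 min

Optimal t* satisfies g'(t*) = g(t*)/(T + t*).
g'(t) = 0.62·43.5·t^-0.38. Setting 0.62·43.5·t^-0.38 = 43.5·t^0.62/(29.9+t) gives 0.62(29.9+t) = t, so 0.38·t = 0.62×29.9.
t* = 0.62×29.9/0.38 = 48.78 min.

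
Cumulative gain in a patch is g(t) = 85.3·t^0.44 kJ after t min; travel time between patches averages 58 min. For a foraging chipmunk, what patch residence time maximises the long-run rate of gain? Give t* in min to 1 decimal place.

45.6 min

Maximise g(t)/(T+t): set derivative to zero → g'(t)(T+t) = g(t).
g'(t) = 0.44·85.3·t^-0.56. Setting 0.44·85.3·t^-0.56 = 85.3·t^0.44/(58+t) gives 0.44(58+t) = t, so 0.56·t = 0.44×58.
t* = 0.44×58/0.56 = 45.57 min.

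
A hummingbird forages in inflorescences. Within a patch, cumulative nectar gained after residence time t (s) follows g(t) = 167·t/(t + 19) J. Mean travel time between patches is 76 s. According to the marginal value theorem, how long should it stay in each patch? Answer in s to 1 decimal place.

By the marginal value theorem, leave when the instantaneous gain rate g'(t) equals the habitat-wide average g(t)/(T + t).
g'(t) = 167·19/(t + 19)². Setting 167·19/(t+19)² = 167t/[(t+19)(76+t)] gives 19(76+t) = t(t+19), so t² = 19×76 = 1444.
t* = √1444 = 38 s.

38.0 s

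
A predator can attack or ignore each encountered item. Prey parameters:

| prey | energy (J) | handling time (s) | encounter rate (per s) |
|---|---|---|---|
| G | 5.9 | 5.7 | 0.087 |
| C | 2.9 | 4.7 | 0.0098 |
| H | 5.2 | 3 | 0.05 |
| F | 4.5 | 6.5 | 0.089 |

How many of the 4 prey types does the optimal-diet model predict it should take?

4

E/h in descending order: H 1.73, G 1.04, F 0.692, C 0.617 J/s. The optimal diet is the largest prefix of this list for which every included type satisfies E_i/h_i > R on the types above it.
Rate on top 1: 0.2261. G: 1.04 > 0.2261 → include.
Rate on top 2: 0.4698. F: 0.692 > 0.4698 → include.
Rate on top 3: 0.5277. C: 0.617 > 0.5277 → include.
Optimal diet: H, G, F, C — 4 of 4 types.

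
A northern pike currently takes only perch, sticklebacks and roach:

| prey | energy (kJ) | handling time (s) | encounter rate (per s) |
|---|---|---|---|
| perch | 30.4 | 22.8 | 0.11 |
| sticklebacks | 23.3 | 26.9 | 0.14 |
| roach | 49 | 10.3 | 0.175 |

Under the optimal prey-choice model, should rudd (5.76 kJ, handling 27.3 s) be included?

No

Current rate: (0.11×30.4 + 0.14×23.3 + 0.175×49)/(1 + 0.11×22.8 + 0.14×26.9 + 0.175×10.3) = 1.673 kJ/s.
rudd: E/h = 5.76/27.3 = 0.211 kJ/s.
0.211 < 1.673, so adding rudd would lower the average — exclude it.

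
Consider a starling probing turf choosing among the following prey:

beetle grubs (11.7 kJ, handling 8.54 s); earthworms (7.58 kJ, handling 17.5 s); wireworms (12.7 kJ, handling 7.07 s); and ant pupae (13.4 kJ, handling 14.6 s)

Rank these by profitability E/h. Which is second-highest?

beetle grubs

In descending order of E/h:
wireworms: 12.7/7.07 = 1.8 kJ/s
beetle grubs: 11.7/8.54 = 1.37 kJ/s
ant pupae: 13.4/14.6 = 0.918 kJ/s
earthworms: 7.58/17.5 = 0.433 kJ/s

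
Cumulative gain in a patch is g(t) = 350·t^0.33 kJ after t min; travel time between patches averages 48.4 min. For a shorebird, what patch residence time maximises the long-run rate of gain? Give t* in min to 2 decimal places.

23.84 min

Optimal t* satisfies g'(t*) = g(t*)/(T + t*).
g'(t) = 0.33·350·t^-0.67. Setting 0.33·350·t^-0.67 = 350·t^0.33/(48.4+t) gives 0.33(48.4+t) = t, so 0.67·t = 0.33×48.4.
t* = 0.33×48.4/0.67 = 23.84 min.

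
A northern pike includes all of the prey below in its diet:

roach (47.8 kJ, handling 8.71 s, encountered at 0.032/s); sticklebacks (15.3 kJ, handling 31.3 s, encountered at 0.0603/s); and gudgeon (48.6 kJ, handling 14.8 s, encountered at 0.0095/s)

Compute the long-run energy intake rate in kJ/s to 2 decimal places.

R = (0.032×47.8 + 0.0603×15.3 + 0.0095×48.6) / (1 + 0.032×8.71 + 0.0603×31.3 + 0.0095×14.8) = 2.914/3.307 = 0.8812 kJ/s.

0.88 kJ/s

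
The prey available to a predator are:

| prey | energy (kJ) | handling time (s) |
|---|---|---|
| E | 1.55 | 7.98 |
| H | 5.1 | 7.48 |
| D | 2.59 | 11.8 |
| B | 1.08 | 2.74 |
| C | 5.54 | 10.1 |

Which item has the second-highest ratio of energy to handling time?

C

In descending order of E/h:
H: 5.1/7.48 = 0.682 kJ/s
C: 5.54/10.1 = 0.549 kJ/s
B: 1.08/2.74 = 0.394 kJ/s
D: 2.59/11.8 = 0.219 kJ/s
E: 1.55/7.98 = 0.194 kJ/s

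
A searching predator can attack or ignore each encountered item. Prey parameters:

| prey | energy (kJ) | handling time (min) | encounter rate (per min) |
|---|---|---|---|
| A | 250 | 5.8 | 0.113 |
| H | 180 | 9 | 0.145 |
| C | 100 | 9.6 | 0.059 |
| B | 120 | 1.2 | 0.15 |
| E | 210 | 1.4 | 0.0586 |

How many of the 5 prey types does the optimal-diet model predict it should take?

Rank by E/h (kJ/min): E 150, B 100, A 43.1, H 20, C 10.4. Include each in turn until the next type's E/h falls below the running intake rate.
Rate on top 1: 11.37. B: 100 > 11.37 → include.
Rate on top 2: 24.01. A: 43.1 > 24.01 → include.
Rate on top 3: 30.54. H: 20 < 30.54 → exclude; stop.
Optimal diet: E, B, A — 3 of 5 types.

3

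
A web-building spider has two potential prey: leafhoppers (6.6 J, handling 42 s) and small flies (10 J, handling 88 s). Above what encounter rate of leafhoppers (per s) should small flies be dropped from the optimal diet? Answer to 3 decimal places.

At the threshold, the rate on leafhoppers alone equals the profitability of small flies: λ·6.6/(1 + λ·42) = 10/88 = 0.1136.
Rearranging, λ(6.6 − 0.1136×42) = 0.1136, so λ = 0.1136/1.827 = 0.06219 per s.

0.062 per s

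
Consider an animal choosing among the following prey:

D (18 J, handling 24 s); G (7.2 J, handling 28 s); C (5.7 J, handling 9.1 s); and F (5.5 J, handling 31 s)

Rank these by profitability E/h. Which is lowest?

Profitability E/h (J/s): D = 18/24 = 0.75, G = 7.2/28 = 0.257, C = 5.7/9.1 = 0.626, F = 5.5/31 = 0.177.
Ranked: D > C > G > F.

F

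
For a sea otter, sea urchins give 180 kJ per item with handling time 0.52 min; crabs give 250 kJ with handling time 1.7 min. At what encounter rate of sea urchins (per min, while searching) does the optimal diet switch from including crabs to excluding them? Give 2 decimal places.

1.42 per min

At the threshold, the rate on sea urchins alone equals the profitability of crabs: λ·180/(1 + λ·0.52) = 250/1.7 = 147.1.
Rearranging, λ(180 − 147.1×0.52) = 147.1, so λ = 147.1/103.5 = 1.42 per min.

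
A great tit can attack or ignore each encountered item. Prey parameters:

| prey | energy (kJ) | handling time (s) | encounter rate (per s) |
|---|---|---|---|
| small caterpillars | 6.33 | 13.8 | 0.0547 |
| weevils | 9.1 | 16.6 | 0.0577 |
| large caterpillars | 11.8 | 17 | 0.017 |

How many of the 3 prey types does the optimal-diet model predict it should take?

3

Rank by E/h (kJ/s): large caterpillars 0.694, weevils 0.548, small caterpillars 0.459. Include each in turn until the next type's E/h falls below the running intake rate.
Rate on top 1: 0.1556. weevils: 0.548 > 0.1556 → include.
Rate on top 2: 0.323. small caterpillars: 0.459 > 0.323 → include.
Optimal diet: large caterpillars, weevils, small caterpillars — 3 of 3 types.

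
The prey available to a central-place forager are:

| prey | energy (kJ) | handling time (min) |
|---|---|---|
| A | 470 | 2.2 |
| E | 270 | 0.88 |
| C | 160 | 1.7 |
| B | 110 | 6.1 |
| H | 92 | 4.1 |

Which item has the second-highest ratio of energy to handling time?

A

In descending order of E/h:
E: 270/0.88 = 307 kJ/min
A: 470/2.2 = 214 kJ/min
C: 160/1.7 = 94.1 kJ/min
H: 92/4.1 = 22.4 kJ/min
B: 110/6.1 = 18 kJ/min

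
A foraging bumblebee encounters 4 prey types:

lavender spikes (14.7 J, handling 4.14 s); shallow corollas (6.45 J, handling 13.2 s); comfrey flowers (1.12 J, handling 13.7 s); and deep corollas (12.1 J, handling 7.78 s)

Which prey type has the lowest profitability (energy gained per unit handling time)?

In descending order of E/h:
lavender spikes: 14.7/4.14 = 3.55 J/s
deep corollas: 12.1/7.78 = 1.56 J/s
shallow corollas: 6.45/13.2 = 0.489 J/s
comfrey flowers: 1.12/13.7 = 0.0818 J/s

comfrey flowers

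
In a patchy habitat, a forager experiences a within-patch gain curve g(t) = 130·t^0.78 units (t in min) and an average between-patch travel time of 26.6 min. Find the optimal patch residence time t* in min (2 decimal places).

94.31 min

By the marginal value theorem, leave when the instantaneous gain rate g'(t) equals the habitat-wide average g(t)/(T + t).
g'(t) = 0.78·130·t^-0.22. Setting 0.78·130·t^-0.22 = 130·t^0.78/(26.6+t) gives 0.78(26.6+t) = t, so 0.22·t = 0.78×26.6.
t* = 0.78×26.6/0.22 = 94.31 min.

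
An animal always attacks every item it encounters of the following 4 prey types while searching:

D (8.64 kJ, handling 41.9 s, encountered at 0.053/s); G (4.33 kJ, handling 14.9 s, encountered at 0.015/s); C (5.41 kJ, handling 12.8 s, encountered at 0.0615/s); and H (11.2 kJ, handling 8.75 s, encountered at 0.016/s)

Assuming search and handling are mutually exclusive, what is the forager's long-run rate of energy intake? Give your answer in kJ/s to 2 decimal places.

0.24 kJ/s

R = Σλ_iE_i / (1 + Σλ_ih_i)
Numerator: 0.053×8.64 + 0.015×4.33 + 0.0615×5.41 + 0.016×11.2 = 1.035
Denominator: 1 + 0.053×41.9 + 0.015×14.9 + 0.0615×12.8 + 0.016×8.75 = 4.371
R = 1.035/4.371 = 0.2367 kJ/s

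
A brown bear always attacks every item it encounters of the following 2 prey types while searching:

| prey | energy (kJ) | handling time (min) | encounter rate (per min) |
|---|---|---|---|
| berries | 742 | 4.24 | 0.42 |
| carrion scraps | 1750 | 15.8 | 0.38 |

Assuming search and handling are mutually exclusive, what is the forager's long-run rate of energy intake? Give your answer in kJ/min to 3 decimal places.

Energy encountered per unit search time: 0.42×742 + 0.38×1750 = 976.6 kJ/min.
Handling time per unit search time: 0.42×4.24 + 0.38×15.8 = 7.785.
Rate = 976.6/(1 + 7.785) = 111.2 kJ/min.

111.174 kJ/min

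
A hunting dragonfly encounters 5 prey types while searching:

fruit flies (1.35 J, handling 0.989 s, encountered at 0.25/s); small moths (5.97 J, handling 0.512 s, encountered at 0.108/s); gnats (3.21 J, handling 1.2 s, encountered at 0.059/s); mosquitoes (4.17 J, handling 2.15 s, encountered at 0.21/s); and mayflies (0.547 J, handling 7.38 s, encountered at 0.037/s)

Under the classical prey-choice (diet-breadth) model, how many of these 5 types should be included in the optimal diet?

4

Profitabilities (E/h, J/s): small moths 11.7, gnats 2.68, mosquitoes 1.94, fruit flies 1.37, mayflies 0.0741. Add prey in this order while the next type's profitability exceeds the intake rate on those already taken.
Rate on top 1: 0.611. gnats: 2.68 > 0.611 → include.
Rate on top 2: 0.7407. mosquitoes: 1.94 > 0.7407 → include.
Rate on top 3: 1.084. fruit flies: 1.37 > 1.084 → include.
Rate on top 4: 1.122. mayflies: 0.0741 < 1.122 → exclude; stop.
Optimal diet: small moths, gnats, mosquitoes, fruit flies — 4 of 5 types.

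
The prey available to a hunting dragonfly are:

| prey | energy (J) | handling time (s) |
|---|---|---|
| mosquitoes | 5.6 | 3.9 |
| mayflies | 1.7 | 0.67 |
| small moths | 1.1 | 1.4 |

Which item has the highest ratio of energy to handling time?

mayflies

Profitability E/h (J/s): mosquitoes = 5.6/3.9 = 1.44, mayflies = 1.7/0.67 = 2.54, small moths = 1.1/1.4 = 0.786.
Ranked: mayflies > mosquitoes > small moths.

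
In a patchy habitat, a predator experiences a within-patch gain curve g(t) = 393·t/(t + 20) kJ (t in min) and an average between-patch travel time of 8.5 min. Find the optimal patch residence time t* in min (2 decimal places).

By the marginal value theorem, leave when the instantaneous gain rate g'(t) equals the habitat-wide average g(t)/(T + t).
g'(t) = 393·20/(t + 20)². Setting 393·20/(t+20)² = 393t/[(t+20)(8.5+t)] gives 20(8.5+t) = t(t+20), so t² = 20×8.5 = 170.
t* = √170 = 13.04 min.

13.04 min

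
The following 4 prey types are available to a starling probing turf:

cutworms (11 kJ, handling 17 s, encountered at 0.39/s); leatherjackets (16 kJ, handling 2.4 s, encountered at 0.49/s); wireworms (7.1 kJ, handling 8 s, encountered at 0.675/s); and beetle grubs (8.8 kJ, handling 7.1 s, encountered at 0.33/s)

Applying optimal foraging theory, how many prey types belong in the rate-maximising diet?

1

Rank by E/h (kJ/s): leatherjackets 6.67, beetle grubs 1.24, wireworms 0.887, cutworms 0.647. Include each in turn until the next type's E/h falls below the running intake rate.
Rate on top 1: 3.603. beetle grubs: 1.24 < 3.603 → exclude; stop.
Optimal diet: leatherjackets — 1 of 4 types.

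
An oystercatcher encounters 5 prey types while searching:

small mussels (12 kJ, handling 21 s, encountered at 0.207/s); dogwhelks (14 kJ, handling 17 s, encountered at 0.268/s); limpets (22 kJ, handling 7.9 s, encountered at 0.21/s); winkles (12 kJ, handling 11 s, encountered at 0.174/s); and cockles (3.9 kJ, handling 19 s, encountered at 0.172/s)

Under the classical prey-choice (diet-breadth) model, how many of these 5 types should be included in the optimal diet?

1

E/h in descending order: limpets 2.78, winkles 1.09, dogwhelks 0.824, small mussels 0.571, cockles 0.205 kJ/s. The optimal diet is the largest prefix of this list for which every included type satisfies E_i/h_i > R on the types above it.
Rate on top 1: 1.737. winkles: 1.09 < 1.737 → exclude; stop.
Optimal diet: limpets — 1 of 5 types.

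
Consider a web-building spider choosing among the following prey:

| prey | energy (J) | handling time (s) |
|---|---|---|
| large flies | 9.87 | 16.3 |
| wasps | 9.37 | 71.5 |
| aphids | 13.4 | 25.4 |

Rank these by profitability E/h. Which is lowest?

wasps

In descending order of E/h:
large flies: 9.87/16.3 = 0.606 J/s
aphids: 13.4/25.4 = 0.528 J/s
wasps: 9.37/71.5 = 0.131 J/s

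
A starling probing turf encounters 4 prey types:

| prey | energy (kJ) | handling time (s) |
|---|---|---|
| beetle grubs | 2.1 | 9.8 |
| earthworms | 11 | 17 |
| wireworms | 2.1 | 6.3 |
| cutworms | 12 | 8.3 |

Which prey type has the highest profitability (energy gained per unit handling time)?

In descending order of E/h:
cutworms: 12/8.3 = 1.45 kJ/s
earthworms: 11/17 = 0.647 kJ/s
wireworms: 2.1/6.3 = 0.333 kJ/s
beetle grubs: 2.1/9.8 = 0.214 kJ/s

cutworms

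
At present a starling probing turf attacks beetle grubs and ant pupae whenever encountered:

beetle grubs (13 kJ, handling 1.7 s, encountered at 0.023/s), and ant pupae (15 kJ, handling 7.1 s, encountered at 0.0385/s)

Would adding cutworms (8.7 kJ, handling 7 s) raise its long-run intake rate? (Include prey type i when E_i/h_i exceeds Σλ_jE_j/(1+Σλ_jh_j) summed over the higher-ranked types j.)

Yes

Intake rate on the current diet: R = (0.023×13 + 0.0385×15) / (1 + 0.023×1.7 + 0.0385×7.1) = 0.8765/1.312 = 0.6678 kJ/s.
Profitability of cutworms: 8.7/7 = 1.243 kJ/s.
Since 1.243 > R, including cutworms increases the long-run rate.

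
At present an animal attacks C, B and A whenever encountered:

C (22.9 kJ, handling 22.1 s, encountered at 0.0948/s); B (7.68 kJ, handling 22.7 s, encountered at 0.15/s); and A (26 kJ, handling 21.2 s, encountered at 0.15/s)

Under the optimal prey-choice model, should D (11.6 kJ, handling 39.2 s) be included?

No

Intake rate on the current diet: R = (0.0948×22.9 + 0.15×7.68 + 0.15×26) / (1 + 0.0948×22.1 + 0.15×22.7 + 0.15×21.2) = 7.223/9.68 = 0.7462 kJ/s.
D: E/h = 11.6/39.2 = 0.2959 kJ/s.
Since 0.2959 < R, time spent handling D is better spent searching.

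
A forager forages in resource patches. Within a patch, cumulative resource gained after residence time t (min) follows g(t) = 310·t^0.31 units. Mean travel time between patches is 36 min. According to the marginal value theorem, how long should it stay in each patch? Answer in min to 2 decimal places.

16.17 min

By the marginal value theorem, leave when the instantaneous gain rate g'(t) equals the habitat-wide average g(t)/(T + t).
g'(t) = 0.31·310·t^-0.69. Setting 0.31·310·t^-0.69 = 310·t^0.31/(36+t) gives 0.31(36+t) = t, so 0.69·t = 0.31×36.
t* = 0.31×36/0.69 = 16.17 min.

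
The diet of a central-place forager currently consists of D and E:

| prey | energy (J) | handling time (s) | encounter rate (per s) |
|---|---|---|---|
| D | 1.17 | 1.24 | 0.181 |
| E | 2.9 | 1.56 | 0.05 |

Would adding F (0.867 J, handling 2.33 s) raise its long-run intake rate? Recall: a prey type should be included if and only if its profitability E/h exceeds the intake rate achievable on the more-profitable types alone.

On D and E alone, R = ΣλE/(1+Σλh) = 0.3568/1.302 = 0.2739 J/s.
Profitability of F: 0.867/2.33 = 0.3721 J/s.
0.3721 > 0.2739, so adding F raises the average — include it.

Yes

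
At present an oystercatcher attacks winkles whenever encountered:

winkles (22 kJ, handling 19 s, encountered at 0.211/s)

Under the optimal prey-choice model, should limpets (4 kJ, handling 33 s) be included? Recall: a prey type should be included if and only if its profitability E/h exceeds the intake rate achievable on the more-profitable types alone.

Current rate: (0.211×22)/(1 + 0.211×19) = 0.9267 kJ/s.
limpets: E/h = 4/33 = 0.1212 kJ/s.
Since 0.1212 < R, time spent handling limpets is better spent searching.

No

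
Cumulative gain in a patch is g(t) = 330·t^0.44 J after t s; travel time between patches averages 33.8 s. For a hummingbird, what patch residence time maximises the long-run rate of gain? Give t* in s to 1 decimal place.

Maximise g(t)/(T+t): set derivative to zero → g'(t)(T+t) = g(t).
g'(t) = 0.44·330·t^-0.56. Setting 0.44·330·t^-0.56 = 330·t^0.44/(33.8+t) gives 0.44(33.8+t) = t, so 0.56·t = 0.44×33.8.
t* = 0.44×33.8/0.56 = 26.56 s.

26.6 s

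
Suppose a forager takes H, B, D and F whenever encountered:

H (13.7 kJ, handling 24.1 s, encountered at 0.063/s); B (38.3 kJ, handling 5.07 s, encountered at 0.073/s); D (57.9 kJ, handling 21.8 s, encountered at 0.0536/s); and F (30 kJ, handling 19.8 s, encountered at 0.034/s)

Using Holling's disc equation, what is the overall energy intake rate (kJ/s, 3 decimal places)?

R = Σλ_iE_i / (1 + Σλ_ih_i)
Numerator: 0.063×13.7 + 0.073×38.3 + 0.0536×57.9 + 0.034×30 = 7.782
Denominator: 1 + 0.063×24.1 + 0.073×5.07 + 0.0536×21.8 + 0.034×19.8 = 4.73
R = 7.782/4.73 = 1.645 kJ/s

1.645 kJ/s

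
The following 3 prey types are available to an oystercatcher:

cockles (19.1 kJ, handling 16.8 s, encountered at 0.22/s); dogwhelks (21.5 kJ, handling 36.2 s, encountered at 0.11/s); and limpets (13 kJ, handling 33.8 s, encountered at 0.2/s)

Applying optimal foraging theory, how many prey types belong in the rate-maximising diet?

Rank by E/h (kJ/s): cockles 1.14, dogwhelks 0.594, limpets 0.385. Include each in turn until the next type's E/h falls below the running intake rate.
Rate on top 1: 0.8948. dogwhelks: 0.594 < 0.8948 → exclude; stop.
Optimal diet: cockles — 1 of 3 types.

1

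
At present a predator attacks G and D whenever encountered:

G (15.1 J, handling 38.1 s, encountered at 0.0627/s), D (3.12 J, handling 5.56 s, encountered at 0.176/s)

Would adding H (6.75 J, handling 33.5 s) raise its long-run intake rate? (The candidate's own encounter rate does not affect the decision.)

No

On G and D alone, R = ΣλE/(1+Σλh) = 1.496/4.367 = 0.3425 J/s.
H: E/h = 6.75/33.5 = 0.2015 J/s.
Since 0.2015 < R, time spent handling H is better spent searching.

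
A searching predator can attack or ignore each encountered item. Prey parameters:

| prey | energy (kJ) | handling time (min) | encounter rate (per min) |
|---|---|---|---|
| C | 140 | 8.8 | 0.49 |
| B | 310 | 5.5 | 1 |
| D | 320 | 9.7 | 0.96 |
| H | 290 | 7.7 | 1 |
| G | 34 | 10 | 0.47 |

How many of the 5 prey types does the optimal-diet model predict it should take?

1

Profitabilities (E/h, kJ/min): B 56.4, H 37.7, D 33, C 15.9, G 3.4. Add prey in this order while the next type's profitability exceeds the intake rate on those already taken.
Rate on top 1: 47.69. H: 37.7 < 47.69 → exclude; stop.
Optimal diet: B — 1 of 5 types.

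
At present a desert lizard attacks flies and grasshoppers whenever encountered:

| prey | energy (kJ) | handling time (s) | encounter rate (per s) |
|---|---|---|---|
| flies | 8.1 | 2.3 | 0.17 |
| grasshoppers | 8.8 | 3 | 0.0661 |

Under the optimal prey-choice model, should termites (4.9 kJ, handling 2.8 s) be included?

Yes

Intake rate on the current diet: R = (0.17×8.1 + 0.0661×8.8) / (1 + 0.17×2.3 + 0.0661×3) = 1.959/1.589 = 1.232 kJ/s.
termites: E/h = 4.9/2.8 = 1.75 kJ/s.
Since 1.75 > R, including termites increases the long-run rate.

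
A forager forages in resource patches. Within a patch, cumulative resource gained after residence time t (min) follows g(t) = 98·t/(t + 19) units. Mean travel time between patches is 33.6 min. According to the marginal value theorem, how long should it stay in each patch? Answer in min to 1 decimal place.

Maximise g(t)/(T+t): set derivative to zero → g'(t)(T+t) = g(t).
g'(t) = 98·19/(t + 19)². Setting 98·19/(t+19)² = 98t/[(t+19)(33.6+t)] gives 19(33.6+t) = t(t+19), so t² = 19×33.6 = 638.4.
t* = √638.4 = 25.27 min.

25.3 min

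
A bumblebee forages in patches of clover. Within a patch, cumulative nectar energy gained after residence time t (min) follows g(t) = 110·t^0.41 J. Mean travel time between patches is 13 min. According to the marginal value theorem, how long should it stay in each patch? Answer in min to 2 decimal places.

9.03 min

Optimal t* satisfies g'(t*) = g(t*)/(T + t*).
g'(t) = 0.41·110·t^-0.59. Setting 0.41·110·t^-0.59 = 110·t^0.41/(13+t) gives 0.41(13+t) = t, so 0.59·t = 0.41×13.
t* = 0.41×13/0.59 = 9.034 min.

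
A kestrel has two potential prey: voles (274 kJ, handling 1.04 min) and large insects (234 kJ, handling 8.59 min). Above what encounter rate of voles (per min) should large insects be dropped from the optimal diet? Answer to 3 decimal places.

0.111 per min

Drop large insects once their profitability E₂/h₂ falls below the rate achievable on voles alone: E₂/h₂ = λE₁/(1 + λh₁).
Solve for λ: λE₁h₂ = E₂(1 + λh₁) → λ(E₁h₂ − E₂h₁) = E₂ → λ = E₂/(E₁h₂ − E₂h₁).
λ = 234/(274×8.59 − 234×1.04) = 234/2110 = 0.1109 per min.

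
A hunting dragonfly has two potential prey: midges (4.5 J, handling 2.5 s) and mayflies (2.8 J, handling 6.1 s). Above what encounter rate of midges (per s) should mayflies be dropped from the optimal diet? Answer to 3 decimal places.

Drop mayflies once their profitability E₂/h₂ falls below the rate achievable on midges alone: E₂/h₂ = λE₁/(1 + λh₁).
Solve for λ: λE₁h₂ = E₂(1 + λh₁) → λ(E₁h₂ − E₂h₁) = E₂ → λ = E₂/(E₁h₂ − E₂h₁).
λ = 2.8/(4.5×6.1 − 2.8×2.5) = 2.8/20.45 = 0.1369 per s.

0.137 per s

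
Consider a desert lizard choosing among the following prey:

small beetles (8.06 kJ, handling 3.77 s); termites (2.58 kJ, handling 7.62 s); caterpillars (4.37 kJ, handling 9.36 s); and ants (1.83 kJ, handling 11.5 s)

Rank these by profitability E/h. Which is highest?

In descending order of E/h:
small beetles: 8.06/3.77 = 2.14 kJ/s
caterpillars: 4.37/9.36 = 0.467 kJ/s
termites: 2.58/7.62 = 0.339 kJ/s
ants: 1.83/11.5 = 0.159 kJ/s

small beetles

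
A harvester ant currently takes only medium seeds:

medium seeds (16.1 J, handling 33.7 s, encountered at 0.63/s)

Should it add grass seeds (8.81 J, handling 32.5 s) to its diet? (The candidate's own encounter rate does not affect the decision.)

No

Intake rate on the current diet: R = (0.63×16.1) / (1 + 0.63×33.7) = 10.14/22.23 = 0.4563 J/s.
Profitability of grass seeds: 8.81/32.5 = 0.2711 J/s.
Since 0.2711 < R, time spent handling grass seeds is better spent searching.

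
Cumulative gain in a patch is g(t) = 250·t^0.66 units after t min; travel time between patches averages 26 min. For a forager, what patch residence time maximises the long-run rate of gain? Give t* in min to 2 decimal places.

Maximise g(t)/(T+t): set derivative to zero → g'(t)(T+t) = g(t).
g'(t) = 0.66·250·t^-0.34. Setting 0.66·250·t^-0.34 = 250·t^0.66/(26+t) gives 0.66(26+t) = t, so 0.34·t = 0.66×26.
t* = 0.66×26/0.34 = 50.47 min.

50.47 min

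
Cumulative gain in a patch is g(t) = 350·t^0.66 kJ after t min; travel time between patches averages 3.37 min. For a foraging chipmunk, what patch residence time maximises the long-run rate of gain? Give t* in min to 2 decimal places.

Optimal t* satisfies g'(t*) = g(t*)/(T + t*).
g'(t) = 0.66·350·t^-0.34. Setting 0.66·350·t^-0.34 = 350·t^0.66/(3.37+t) gives 0.66(3.37+t) = t, so 0.34·t = 0.66×3.37.
t* = 0.66×3.37/0.34 = 6.542 min.

6.54 min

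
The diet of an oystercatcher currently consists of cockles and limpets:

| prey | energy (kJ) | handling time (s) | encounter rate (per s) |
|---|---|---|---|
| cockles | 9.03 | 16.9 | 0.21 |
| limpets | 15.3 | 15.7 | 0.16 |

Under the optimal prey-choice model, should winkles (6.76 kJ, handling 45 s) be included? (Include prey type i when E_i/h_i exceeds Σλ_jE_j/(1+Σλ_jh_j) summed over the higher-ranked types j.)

No

Intake rate on the current diet: R = (0.21×9.03 + 0.16×15.3) / (1 + 0.21×16.9 + 0.16×15.7) = 4.344/7.061 = 0.6153 kJ/s.
Profitability of winkles: 6.76/45 = 0.1502 kJ/s.
0.1502 < 0.6153, so adding winkles would lower the average — exclude it.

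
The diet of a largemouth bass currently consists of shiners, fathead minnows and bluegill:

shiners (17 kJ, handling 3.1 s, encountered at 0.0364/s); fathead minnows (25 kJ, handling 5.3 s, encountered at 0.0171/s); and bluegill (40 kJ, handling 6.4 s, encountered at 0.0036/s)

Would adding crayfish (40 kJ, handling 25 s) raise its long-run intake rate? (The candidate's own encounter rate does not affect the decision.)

Yes

On shiners, fathead minnows and bluegill alone, R = ΣλE/(1+Σλh) = 1.19/1.227 = 0.9705 kJ/s.
Profitability of crayfish: 40/25 = 1.6 kJ/s.
1.6 > 0.9705, so adding crayfish raises the average — include it.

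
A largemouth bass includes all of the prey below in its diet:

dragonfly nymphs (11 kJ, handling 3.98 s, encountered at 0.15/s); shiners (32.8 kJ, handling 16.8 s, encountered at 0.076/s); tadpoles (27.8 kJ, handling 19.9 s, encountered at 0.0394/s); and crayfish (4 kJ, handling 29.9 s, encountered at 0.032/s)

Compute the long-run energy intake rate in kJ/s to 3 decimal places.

1.163 kJ/s

R = Σλ_iE_i / (1 + Σλ_ih_i)
Numerator: 0.15×11 + 0.076×32.8 + 0.0394×27.8 + 0.032×4 = 5.366
Denominator: 1 + 0.15×3.98 + 0.076×16.8 + 0.0394×19.9 + 0.032×29.9 = 4.615
R = 5.366/4.615 = 1.163 kJ/s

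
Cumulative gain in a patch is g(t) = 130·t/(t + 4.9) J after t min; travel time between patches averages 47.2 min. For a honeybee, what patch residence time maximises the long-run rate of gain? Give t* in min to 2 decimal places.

Maximise g(t)/(T+t): set derivative to zero → g'(t)(T+t) = g(t).
g'(t) = 130·4.9/(t + 4.9)². Setting 130·4.9/(t+4.9)² = 130t/[(t+4.9)(47.2+t)] gives 4.9(47.2+t) = t(t+4.9), so t² = 4.9×47.2 = 231.3.
t* = √231.3 = 15.21 min.

15.21 min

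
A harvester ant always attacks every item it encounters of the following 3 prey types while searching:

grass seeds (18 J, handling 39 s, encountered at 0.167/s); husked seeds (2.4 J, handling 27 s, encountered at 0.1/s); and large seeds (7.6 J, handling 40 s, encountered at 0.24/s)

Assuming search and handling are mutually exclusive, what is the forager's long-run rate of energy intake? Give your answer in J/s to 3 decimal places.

0.256 J/s

R = (0.167×18 + 0.1×2.4 + 0.24×7.6) / (1 + 0.167×39 + 0.1×27 + 0.24×40) = 5.07/19.81 = 0.2559 J/s.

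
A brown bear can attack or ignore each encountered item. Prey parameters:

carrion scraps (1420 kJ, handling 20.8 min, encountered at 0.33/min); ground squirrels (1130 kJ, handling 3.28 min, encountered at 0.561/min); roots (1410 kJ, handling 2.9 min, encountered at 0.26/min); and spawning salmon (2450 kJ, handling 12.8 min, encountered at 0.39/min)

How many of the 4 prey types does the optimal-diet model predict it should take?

Rank by E/h (kJ/min): roots 486, ground squirrels 345, spawning salmon 191, carrion scraps 68.3. Include each in turn until the next type's E/h falls below the running intake rate.
Rate on top 1: 209. ground squirrels: 345 > 209 → include.
Rate on top 2: 278.4. spawning salmon: 191 < 278.4 → exclude; stop.
Optimal diet: roots, ground squirrels — 2 of 4 types.

2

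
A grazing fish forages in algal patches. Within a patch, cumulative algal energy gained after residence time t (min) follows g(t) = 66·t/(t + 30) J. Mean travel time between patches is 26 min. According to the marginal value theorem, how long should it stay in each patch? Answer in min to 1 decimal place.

27.9 min

By the marginal value theorem, leave when the instantaneous gain rate g'(t) equals the habitat-wide average g(t)/(T + t).
g'(t) = 66·30/(t + 30)². Setting 66·30/(t+30)² = 66t/[(t+30)(26+t)] gives 30(26+t) = t(t+30), so t² = 30×26 = 780.
t* = √780 = 27.93 min.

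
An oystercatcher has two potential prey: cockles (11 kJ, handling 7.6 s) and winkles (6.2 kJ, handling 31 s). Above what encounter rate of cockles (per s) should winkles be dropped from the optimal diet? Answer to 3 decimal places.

The zero-one rule: include winkles iff E₂/h₂ > λE₁/(1+λh₁). Equality gives the switch point.
λE₁h₂ = E₂ + λE₂h₁ ⇒ λ = E₂/(E₁h₂ − E₂h₁) = 6.2/(341 − 47.12) = 0.0211 per s.

0.021 per s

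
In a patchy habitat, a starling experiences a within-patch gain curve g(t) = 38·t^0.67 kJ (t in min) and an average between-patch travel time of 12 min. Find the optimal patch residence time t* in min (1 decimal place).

Maximise g(t)/(T+t): set derivative to zero → g'(t)(T+t) = g(t).
g'(t) = 0.67·38·t^-0.33. Setting 0.67·38·t^-0.33 = 38·t^0.67/(12+t) gives 0.67(12+t) = t, so 0.33·t = 0.67×12.
t* = 0.67×12/0.33 = 24.36 min.

24.4 min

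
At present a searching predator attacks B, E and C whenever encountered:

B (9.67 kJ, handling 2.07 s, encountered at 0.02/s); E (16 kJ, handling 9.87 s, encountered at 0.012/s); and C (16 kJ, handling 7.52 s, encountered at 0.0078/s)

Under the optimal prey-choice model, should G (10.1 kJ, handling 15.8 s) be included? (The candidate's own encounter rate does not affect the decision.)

Yes

On B, E and C alone, R = ΣλE/(1+Σλh) = 0.5102/1.218 = 0.4187 kJ/s.
Profitability of G: 10.1/15.8 = 0.6392 kJ/s.
0.6392 > 0.4187, so adding G raises the average — include it.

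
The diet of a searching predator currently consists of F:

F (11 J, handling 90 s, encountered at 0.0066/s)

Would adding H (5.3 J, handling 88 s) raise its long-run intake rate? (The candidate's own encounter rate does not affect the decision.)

Yes

On F alone, R = ΣλE/(1+Σλh) = 0.0726/1.594 = 0.04555 J/s.
H: E/h = 5.3/88 = 0.06023 J/s.
Since 0.06023 > R, including H increases the long-run rate.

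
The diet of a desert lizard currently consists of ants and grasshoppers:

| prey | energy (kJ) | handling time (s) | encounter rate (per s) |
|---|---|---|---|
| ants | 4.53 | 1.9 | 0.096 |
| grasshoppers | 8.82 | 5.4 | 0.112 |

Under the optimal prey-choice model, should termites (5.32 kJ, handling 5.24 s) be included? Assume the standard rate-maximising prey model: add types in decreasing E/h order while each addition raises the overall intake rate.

Intake rate on the current diet: R = (0.096×4.53 + 0.112×8.82) / (1 + 0.096×1.9 + 0.112×5.4) = 1.423/1.787 = 0.7961 kJ/s.
Profitability of termites: 5.32/5.24 = 1.015 kJ/s.
1.015 > 0.7961, so adding termites raises the average — include it.

Yes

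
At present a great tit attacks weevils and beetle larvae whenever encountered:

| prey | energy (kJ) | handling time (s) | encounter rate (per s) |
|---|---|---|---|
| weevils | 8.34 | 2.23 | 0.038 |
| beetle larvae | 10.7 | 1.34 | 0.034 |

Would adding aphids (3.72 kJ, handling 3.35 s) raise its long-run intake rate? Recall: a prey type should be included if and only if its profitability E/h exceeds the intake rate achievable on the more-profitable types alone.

Yes

Current rate: (0.038×8.34 + 0.034×10.7)/(1 + 0.038×2.23 + 0.034×1.34) = 0.6022 kJ/s.
aphids: E/h = 3.72/3.35 = 1.11 kJ/s.
Since 1.11 > R, including aphids increases the long-run rate.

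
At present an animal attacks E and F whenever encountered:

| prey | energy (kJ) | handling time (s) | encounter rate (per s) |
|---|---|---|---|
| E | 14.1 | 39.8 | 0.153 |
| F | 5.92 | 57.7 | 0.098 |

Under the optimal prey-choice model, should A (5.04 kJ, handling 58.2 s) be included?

No

On E and F alone, R = ΣλE/(1+Σλh) = 2.737/12.74 = 0.2148 kJ/s.
Profitability of A: 5.04/58.2 = 0.0866 kJ/s.
Since 0.0866 < R, time spent handling A is better spent searching.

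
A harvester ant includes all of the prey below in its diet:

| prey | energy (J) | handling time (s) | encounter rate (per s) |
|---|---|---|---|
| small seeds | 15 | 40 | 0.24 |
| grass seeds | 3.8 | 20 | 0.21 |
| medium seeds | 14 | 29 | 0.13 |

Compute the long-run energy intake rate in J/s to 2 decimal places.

R = Σλ_iE_i / (1 + Σλ_ih_i)
Numerator: 0.24×15 + 0.21×3.8 + 0.13×14 = 6.218
Denominator: 1 + 0.24×40 + 0.21×20 + 0.13×29 = 18.57
R = 6.218/18.57 = 0.3348 J/s

0.33 J/s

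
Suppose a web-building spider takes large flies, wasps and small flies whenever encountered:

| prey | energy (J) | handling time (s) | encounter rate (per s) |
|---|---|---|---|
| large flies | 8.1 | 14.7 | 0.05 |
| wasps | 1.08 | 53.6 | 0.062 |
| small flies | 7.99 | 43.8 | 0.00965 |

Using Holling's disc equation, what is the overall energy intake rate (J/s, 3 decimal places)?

0.100 J/s

Energy encountered per unit search time: 0.05×8.1 + 0.062×1.08 + 0.00965×7.99 = 0.5491 J/s.
Handling time per unit search time: 0.05×14.7 + 0.062×53.6 + 0.00965×43.8 = 4.481.
Rate = 0.5491/(1 + 4.481) = 0.1002 J/s.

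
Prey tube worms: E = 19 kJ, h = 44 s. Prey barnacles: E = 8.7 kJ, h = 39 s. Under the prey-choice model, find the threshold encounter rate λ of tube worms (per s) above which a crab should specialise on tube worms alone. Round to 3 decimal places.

Drop barnacles once their profitability E₂/h₂ falls below the rate achievable on tube worms alone: E₂/h₂ = λE₁/(1 + λh₁).
Solve for λ: λE₁h₂ = E₂(1 + λh₁) → λ(E₁h₂ − E₂h₁) = E₂ → λ = E₂/(E₁h₂ − E₂h₁).
λ = 8.7/(19×39 − 8.7×44) = 8.7/358.2 = 0.02429 per s.

0.024 per s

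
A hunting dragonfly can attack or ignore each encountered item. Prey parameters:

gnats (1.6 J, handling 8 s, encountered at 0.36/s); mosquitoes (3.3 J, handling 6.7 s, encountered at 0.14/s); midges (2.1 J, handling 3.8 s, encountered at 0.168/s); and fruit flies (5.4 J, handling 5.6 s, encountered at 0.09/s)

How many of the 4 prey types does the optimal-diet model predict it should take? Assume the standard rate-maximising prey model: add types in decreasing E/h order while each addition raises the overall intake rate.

3

Rank by E/h (J/s): fruit flies 0.964, midges 0.553, mosquitoes 0.493, gnats 0.2. Include each in turn until the next type's E/h falls below the running intake rate.
Rate on top 1: 0.3231. midges: 0.553 > 0.3231 → include.
Rate on top 2: 0.3915. mosquitoes: 0.493 > 0.3915 → include.
Rate on top 3: 0.4223. gnats: 0.2 < 0.4223 → exclude; stop.
Optimal diet: fruit flies, midges, mosquitoes — 3 of 4 types.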